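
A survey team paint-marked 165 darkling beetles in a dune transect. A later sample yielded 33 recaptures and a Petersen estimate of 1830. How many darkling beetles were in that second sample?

From N = M·C/R: C = N·R / M = 1830·33 / 165 = 60390 / 165 = 366.

C = 366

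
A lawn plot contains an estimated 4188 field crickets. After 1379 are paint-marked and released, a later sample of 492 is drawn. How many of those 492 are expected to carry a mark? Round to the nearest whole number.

The marked fraction of the population is 1379/4188, so in a sample of 492 expect C·(M/N) marked.
E[R] = 1379 × 492 / 4188 = 678468 / 4188 ≈ 162.0 → 162

expected recaptures ≈ 162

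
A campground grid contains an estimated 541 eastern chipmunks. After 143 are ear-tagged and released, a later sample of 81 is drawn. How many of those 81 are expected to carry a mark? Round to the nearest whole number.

Expected recaptures E[R] = M·C / N.
E[R] = 143 × 81 / 541 = 11583 / 541 ≈ 21.4 → 21

expected recaptures ≈ 21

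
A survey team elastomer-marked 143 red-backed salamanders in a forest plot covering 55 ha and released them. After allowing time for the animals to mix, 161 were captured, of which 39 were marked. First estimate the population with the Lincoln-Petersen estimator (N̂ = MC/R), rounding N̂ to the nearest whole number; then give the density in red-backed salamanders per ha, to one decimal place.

N̂ = 143·161/39 = 23023/39 ≈ 590.3 → 590
Density = N̂ / area = 590 / 55 ≈ 10.73 → 10.7 per ha

density ≈ 10.7 red-backed salamanders per ha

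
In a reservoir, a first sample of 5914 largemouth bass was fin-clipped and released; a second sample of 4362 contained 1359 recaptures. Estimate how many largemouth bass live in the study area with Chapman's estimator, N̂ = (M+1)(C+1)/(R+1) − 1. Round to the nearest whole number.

N̂ = (5914+1)(4362+1)/(1359+1) − 1 = 5915·4363/1360 − 1
= 25807145/1360 − 1 ≈ 18975.8 − 1 ≈ 18974.8 → 18975

N ≈ 18,975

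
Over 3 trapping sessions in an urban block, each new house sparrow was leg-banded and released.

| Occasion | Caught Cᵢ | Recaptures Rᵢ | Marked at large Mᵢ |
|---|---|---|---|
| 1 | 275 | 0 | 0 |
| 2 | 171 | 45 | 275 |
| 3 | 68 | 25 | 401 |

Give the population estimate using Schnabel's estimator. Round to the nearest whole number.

Σ MᵢCᵢ = 0·275 + 275·171 + 401·68 = 0 + 47025 + 27268 = 74293
Σ Rᵢ = 0 + 45 + 25 = 70
N̂ = 74293 / 70 ≈ 1061.3 → 1061

N ≈ 1061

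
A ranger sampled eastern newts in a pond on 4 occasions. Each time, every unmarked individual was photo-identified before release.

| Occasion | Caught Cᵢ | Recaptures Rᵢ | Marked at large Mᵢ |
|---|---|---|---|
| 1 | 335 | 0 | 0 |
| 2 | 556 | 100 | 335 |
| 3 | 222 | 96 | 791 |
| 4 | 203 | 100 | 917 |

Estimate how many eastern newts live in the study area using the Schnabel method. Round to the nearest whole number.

N ≈ 1851

Σ MᵢCᵢ = 0·335 + 335·556 + 791·222 + 917·203 = 0 + 186260 + 175602 + 186151 = 548013
Σ Rᵢ = 0 + 100 + 96 + 100 = 296
N̂ = 548013 / 296 ≈ 1851.4 → 1851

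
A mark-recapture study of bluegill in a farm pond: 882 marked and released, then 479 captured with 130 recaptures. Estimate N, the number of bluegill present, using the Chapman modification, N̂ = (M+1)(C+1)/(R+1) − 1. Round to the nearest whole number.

N̂ = (882+1)(479+1)/(130+1) − 1 = 883·480/131 − 1
= 423840/131 − 1 ≈ 3235.4 − 1 ≈ 3234.4 → 3234

N ≈ 3234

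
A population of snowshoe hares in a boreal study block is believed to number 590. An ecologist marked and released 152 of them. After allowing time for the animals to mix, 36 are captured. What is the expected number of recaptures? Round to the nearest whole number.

Expected recaptures E[R] = M·C / N.
E[R] = 152 × 36 / 590 = 5472 / 590 ≈ 9.3 → 9

expected recaptures ≈ 9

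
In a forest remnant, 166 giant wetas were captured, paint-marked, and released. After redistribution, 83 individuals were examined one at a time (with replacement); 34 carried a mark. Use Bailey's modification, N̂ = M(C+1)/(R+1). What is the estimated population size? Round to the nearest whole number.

N ≈ 398

N̂ = 166·(83+1)/(34+1) = 166·84/35 = 13944/35 ≈ 398.4 → 398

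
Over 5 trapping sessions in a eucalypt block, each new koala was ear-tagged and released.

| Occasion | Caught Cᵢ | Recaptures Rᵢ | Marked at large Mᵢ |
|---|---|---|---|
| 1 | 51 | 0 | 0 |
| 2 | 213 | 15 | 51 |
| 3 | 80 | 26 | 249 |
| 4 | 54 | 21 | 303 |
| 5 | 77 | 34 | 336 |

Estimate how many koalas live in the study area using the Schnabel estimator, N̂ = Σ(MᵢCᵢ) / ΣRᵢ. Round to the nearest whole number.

N ≈ 761

Σ MᵢCᵢ = 0·51 + 51·213 + 249·80 + 303·54 + 336·77 = 0 + 10863 + 19920 + 16362 + 25872 = 73017
Σ Rᵢ = 0 + 15 + 26 + 21 + 34 = 96
N̂ = 73017 / 96 ≈ 760.6 → 761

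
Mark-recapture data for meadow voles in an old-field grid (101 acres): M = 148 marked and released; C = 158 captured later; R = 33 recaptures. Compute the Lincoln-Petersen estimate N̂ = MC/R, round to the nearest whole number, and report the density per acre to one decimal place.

density ≈ 7.0 meadow voles per acre

N̂ = 148·158/33 = 23384/33 ≈ 708.6 → 709
Density = N̂ / area = 709 / 101 ≈ 7.02 → 7.0 per acre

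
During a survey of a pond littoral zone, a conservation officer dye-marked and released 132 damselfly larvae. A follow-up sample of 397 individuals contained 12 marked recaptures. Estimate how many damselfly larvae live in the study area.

N = 4367

The marked fraction in the recapture sample should equal the marked fraction in the population: 12/397 = 132/N.
N = (132 × 397) / 12 = 52404 / 12 = 4367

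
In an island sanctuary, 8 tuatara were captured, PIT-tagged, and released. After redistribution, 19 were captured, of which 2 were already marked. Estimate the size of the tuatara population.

N = 76

Lincoln-Petersen assumes M/N = R/C, so N = M·C / R.
N = (8 × 19) / 2 = 152 / 2 = 76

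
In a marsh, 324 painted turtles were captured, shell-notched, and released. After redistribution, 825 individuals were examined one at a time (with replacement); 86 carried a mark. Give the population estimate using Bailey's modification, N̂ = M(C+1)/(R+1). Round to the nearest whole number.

N ≈ 3076

N̂ = 324·(825+1)/(86+1) = 324·826/87 = 267624/87 ≈ 3076.1 → 3076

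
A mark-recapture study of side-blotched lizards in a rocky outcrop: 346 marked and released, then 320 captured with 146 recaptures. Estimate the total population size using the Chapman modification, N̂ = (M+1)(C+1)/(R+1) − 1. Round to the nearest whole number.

N ≈ 757

N̂ = (346+1)(320+1)/(146+1) − 1 = 347·321/147 − 1
= 111387/147 − 1 ≈ 757.7 − 1 ≈ 756.7 → 757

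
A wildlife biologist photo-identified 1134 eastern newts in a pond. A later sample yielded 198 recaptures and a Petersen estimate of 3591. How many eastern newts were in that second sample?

From N = M·C/R: C = N·R / M = 3591·198 / 1134 = 711018 / 1134 = 627.

C = 627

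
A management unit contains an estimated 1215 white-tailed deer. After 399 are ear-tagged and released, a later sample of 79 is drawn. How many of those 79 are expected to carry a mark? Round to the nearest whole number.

expected recaptures ≈ 26

The marked fraction of the population is 399/1215, so in a sample of 79 expect C·(M/N) marked.
E[R] = 399 × 79 / 1215 = 31521 / 1215 ≈ 25.9 → 26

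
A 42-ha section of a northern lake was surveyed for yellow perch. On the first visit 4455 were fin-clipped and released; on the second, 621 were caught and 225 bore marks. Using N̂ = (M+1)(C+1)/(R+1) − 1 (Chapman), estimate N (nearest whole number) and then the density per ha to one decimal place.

density ≈ 292.0 yellow perch per ha

N̂ = 4456·622/226 − 1 = 2771632/226 − 1 ≈ 12262.9 → 12263
Density = N̂ / area = 12263 / 42 ≈ 291.98 → 292.0 per ha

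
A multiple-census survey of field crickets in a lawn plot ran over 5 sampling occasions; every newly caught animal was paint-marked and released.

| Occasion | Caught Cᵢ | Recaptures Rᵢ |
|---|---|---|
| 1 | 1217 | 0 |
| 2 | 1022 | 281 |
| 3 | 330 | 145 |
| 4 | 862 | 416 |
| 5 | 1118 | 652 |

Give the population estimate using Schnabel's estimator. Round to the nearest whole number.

N ≈ 4439

Marked at large before each occasion: Mᵢ = Σⱼ<ᵢ (Cⱼ − Rⱼ) → M1=0, M2=1217, M3=1958, M4=2143, M5=2589
Σ MᵢCᵢ = 0·1217 + 1217·1022 + 1958·330 + 2143·862 + 2589·1118 = 0 + 1243774 + 646140 + 1847266 + 2894502 = 6631682
Σ Rᵢ = 0 + 281 + 145 + 416 + 652 = 1494
N̂ = 6631682 / 1494 ≈ 4438.9 → 4439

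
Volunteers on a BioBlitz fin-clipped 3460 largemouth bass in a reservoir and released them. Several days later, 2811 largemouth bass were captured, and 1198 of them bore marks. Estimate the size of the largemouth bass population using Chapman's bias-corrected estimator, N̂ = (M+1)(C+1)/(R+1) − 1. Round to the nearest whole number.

N̂ = (3460+1)(2811+1)/(1198+1) − 1 = 3461·2812/1199 − 1
= 9732332/1199 − 1 ≈ 8117.0 − 1 ≈ 8116.0 → 8116

N ≈ 8116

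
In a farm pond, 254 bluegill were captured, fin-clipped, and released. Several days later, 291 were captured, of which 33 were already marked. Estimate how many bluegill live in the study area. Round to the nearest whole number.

N = (254 × 291) / 33 = 73914 / 33 ≈ 2239.8 → 2240

N ≈ 2240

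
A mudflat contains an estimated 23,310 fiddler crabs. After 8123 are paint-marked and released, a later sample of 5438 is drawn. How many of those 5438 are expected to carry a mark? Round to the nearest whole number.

Expected recaptures E[R] = M·C / N.
E[R] = 8123 × 5438 / 23310 = 44172874 / 23310 ≈ 1895.0 → 1895

expected recaptures ≈ 1895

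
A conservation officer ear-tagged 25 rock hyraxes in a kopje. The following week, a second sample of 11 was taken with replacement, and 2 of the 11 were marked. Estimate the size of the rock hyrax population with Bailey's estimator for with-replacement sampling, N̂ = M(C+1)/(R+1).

N = 100

N̂ = 25·(11+1)/(2+1) = 25·12/3 = 300/3 = 100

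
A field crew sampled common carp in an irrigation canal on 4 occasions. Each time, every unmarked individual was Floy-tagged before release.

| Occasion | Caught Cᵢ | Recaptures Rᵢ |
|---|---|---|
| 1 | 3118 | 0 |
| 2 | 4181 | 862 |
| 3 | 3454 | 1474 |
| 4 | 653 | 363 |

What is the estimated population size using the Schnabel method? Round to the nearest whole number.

N ≈ 15,104

Marked at large before each occasion: Mᵢ = Σⱼ<ᵢ (Cⱼ − Rⱼ) → M1=0, M2=3118, M3=6437, M4=8417
Σ MᵢCᵢ = 0·3118 + 3118·4181 + 6437·3454 + 8417·653 = 0 + 13036358 + 22233398 + 5496301 = 40766057
Σ Rᵢ = 0 + 862 + 1474 + 363 = 2699
N̂ = 40766057 / 2699 ≈ 15104.1 → 15104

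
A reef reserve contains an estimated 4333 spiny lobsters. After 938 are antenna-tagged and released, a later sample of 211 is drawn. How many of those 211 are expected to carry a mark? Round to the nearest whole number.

Expected recaptures E[R] = M·C / N.
E[R] = 938 × 211 / 4333 = 197918 / 4333 ≈ 45.7 → 46

expected recaptures ≈ 46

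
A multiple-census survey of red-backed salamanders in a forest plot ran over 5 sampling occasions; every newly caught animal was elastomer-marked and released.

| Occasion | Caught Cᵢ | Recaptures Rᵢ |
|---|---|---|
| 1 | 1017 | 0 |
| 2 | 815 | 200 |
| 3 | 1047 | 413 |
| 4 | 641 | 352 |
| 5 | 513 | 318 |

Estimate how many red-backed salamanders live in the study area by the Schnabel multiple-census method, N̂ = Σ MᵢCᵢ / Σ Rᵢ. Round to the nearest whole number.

N ≈ 4132

Marked at large before each occasion: Mᵢ = Σⱼ<ᵢ (Cⱼ − Rⱼ) → M1=0, M2=1017, M3=1632, M4=2266, M5=2555
Σ MᵢCᵢ = 0·1017 + 1017·815 + 1632·1047 + 2266·641 + 2555·513 = 0 + 828855 + 1708704 + 1452506 + 1310715 = 5300780
Σ Rᵢ = 0 + 200 + 413 + 352 + 318 = 1283
N̂ = 5300780 / 1283 ≈ 4131.6 → 4132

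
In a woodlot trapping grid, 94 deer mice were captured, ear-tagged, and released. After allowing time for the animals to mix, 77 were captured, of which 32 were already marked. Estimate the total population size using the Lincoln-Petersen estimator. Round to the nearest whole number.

N ≈ 226

If marked individuals mix randomly, R/C ≈ M/N, giving N ≈ M·C/R.
N = (94 × 77) / 32 = 7238 / 32 ≈ 226.2 → 226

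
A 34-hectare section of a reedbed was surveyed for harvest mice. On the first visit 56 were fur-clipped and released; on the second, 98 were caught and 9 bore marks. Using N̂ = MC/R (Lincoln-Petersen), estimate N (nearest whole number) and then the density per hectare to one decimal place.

density ≈ 17.9 harvest mice per hectare

N̂ = 56·98/9 = 5488/9 ≈ 609.8 → 610
Density = N̂ / area = 610 / 34 ≈ 17.94 → 17.9 per hectare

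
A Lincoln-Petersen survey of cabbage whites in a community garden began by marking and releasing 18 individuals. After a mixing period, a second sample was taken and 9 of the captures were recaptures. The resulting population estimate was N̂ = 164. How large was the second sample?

From N = M·C/R: C = N·R / M = 164·9 / 18 = 1476 / 18 = 82.

C = 82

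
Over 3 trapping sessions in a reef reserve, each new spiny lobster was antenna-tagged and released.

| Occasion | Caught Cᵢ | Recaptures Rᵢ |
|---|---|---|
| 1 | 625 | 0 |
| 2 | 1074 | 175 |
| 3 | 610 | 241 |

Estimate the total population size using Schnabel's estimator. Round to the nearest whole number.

Marked at large before each occasion: Mᵢ = Σⱼ<ᵢ (Cⱼ − Rⱼ) → M1=0, M2=625, M3=1524
Σ MᵢCᵢ = 0·625 + 625·1074 + 1524·610 = 0 + 671250 + 929640 = 1600890
Σ Rᵢ = 0 + 175 + 241 = 416
N̂ = 1600890 / 416 ≈ 3848.3 → 3848

N ≈ 3848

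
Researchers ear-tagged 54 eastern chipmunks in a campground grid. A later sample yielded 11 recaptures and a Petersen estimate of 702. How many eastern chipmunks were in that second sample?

C = 143

From N = M·C/R: C = N·R / M = 702·11 / 54 = 7722 / 54 = 143.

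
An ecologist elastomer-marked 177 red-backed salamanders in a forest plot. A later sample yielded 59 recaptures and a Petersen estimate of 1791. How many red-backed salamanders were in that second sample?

C = 597

From N = M·C/R: C = N·R / M = 1791·59 / 177 = 105669 / 177 = 597.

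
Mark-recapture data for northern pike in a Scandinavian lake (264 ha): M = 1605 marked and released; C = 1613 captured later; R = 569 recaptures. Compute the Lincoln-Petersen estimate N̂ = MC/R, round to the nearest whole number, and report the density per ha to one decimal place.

N̂ = 1605·1613/569 = 2588865/569 ≈ 4549.9 → 4550
Density = N̂ / area = 4550 / 264 ≈ 17.23 → 17.2 per ha

density ≈ 17.2 northern pike per ha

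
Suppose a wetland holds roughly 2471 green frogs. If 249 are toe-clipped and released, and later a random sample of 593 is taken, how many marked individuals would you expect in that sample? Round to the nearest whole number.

The marked fraction of the population is 249/2471, so in a sample of 593 expect C·(M/N) marked.
E[R] = 249 × 593 / 2471 = 147657 / 2471 ≈ 59.8 → 60

expected recaptures ≈ 60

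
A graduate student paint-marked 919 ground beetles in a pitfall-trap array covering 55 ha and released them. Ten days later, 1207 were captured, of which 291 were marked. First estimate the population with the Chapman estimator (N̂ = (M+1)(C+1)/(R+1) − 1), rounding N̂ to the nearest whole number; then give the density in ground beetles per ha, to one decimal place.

N̂ = 920·1208/292 − 1 = 1111360/292 − 1 ≈ 3805.0 → 3805
Density = N̂ / area = 3805 / 55 ≈ 69.18 → 69.2 per ha

density ≈ 69.2 ground beetles per ha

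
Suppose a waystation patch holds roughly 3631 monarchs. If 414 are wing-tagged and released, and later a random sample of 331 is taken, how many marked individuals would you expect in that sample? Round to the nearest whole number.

The marked fraction of the population is 414/3631, so in a sample of 331 expect C·(M/N) marked.
E[R] = 414 × 331 / 3631 = 137034 / 3631 ≈ 37.7 → 38

expected recaptures ≈ 38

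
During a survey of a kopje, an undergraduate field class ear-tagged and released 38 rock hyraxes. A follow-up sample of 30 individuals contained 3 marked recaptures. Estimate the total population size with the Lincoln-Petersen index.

N = (38 × 30) / 3 = 1140 / 3 = 380

N = 380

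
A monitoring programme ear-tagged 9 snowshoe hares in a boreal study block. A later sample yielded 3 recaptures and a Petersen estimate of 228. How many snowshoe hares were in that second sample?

From N = M·C/R: C = N·R / M = 228·3 / 9 = 684 / 9 = 76.

C = 76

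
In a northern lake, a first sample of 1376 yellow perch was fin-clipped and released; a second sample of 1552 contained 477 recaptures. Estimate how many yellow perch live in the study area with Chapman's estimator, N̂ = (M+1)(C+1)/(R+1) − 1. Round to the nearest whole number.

N̂ = (1376+1)(1552+1)/(477+1) − 1 = 1377·1553/478 − 1
= 2138481/478 − 1 ≈ 4473.8 − 1 ≈ 4472.8 → 4473

N ≈ 4473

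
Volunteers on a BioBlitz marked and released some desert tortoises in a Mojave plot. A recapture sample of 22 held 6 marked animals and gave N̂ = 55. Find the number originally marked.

M = 15

From N = M·C/R: M = N·R / C = 55·6 / 22 = 330 / 22 = 15.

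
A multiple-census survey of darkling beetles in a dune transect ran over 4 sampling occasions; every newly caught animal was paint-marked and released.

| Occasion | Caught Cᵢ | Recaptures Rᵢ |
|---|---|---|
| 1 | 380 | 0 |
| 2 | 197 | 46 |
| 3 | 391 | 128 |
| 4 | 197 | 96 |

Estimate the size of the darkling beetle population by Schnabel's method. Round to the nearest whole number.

N ≈ 1626

Marked at large before each occasion: Mᵢ = Σⱼ<ᵢ (Cⱼ − Rⱼ) → M1=0, M2=380, M3=531, M4=794
Σ MᵢCᵢ = 0·380 + 380·197 + 531·391 + 794·197 = 0 + 74860 + 207621 + 156418 = 438899
Σ Rᵢ = 0 + 46 + 128 + 96 = 270
N̂ = 438899 / 270 ≈ 1625.6 → 1626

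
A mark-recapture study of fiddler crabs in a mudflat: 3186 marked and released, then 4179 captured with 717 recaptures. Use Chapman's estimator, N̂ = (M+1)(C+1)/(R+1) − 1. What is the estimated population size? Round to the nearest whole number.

N ≈ 18,553

N̂ = (3186+1)(4179+1)/(717+1) − 1 = 3187·4180/718 − 1
= 13321660/718 − 1 ≈ 18553.8 − 1 ≈ 18552.8 → 18553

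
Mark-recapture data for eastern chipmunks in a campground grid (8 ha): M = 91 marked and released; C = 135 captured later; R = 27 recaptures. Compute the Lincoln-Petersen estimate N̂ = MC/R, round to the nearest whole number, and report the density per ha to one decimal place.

density ≈ 56.9 eastern chipmunks per ha

N̂ = 91·135/27 = 12285/27 = 455
Density = N̂ / area = 455 / 8 ≈ 56.88 → 56.9 per ha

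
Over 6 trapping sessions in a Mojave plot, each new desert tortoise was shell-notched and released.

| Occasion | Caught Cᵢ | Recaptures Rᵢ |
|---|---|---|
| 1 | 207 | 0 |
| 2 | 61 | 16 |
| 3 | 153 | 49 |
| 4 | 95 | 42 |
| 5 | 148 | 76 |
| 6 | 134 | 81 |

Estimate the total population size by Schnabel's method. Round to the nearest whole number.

N ≈ 795

Marked at large before each occasion: Mᵢ = Σⱼ<ᵢ (Cⱼ − Rⱼ) → M1=0, M2=207, M3=252, M4=356, M5=409, M6=481
Σ MᵢCᵢ = 0·207 + 207·61 + 252·153 + 356·95 + 409·148 + 481·134 = 0 + 12627 + 38556 + 33820 + 60532 + 64454 = 209989
Σ Rᵢ = 0 + 16 + 49 + 42 + 76 + 81 = 264
N̂ = 209989 / 264 ≈ 795.4 → 795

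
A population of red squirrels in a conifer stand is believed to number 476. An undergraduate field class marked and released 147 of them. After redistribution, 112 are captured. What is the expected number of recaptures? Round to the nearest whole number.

The marked fraction of the population is 147/476, so in a sample of 112 expect C·(M/N) marked.
E[R] = 147 × 112 / 476 = 16464 / 476 ≈ 34.6 → 35

expected recaptures ≈ 35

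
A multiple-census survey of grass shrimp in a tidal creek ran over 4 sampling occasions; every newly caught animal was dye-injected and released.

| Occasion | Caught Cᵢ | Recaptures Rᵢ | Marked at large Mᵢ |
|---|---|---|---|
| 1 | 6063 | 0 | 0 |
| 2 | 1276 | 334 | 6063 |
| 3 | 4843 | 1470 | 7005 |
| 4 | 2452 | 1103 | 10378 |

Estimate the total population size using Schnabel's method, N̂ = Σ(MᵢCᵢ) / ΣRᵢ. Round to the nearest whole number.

N ≈ 23,085

Σ MᵢCᵢ = 0·6063 + 6063·1276 + 7005·4843 + 10378·2452 = 0 + 7736388 + 33925215 + 25446856 = 67108459
Σ Rᵢ = 0 + 334 + 1470 + 1103 = 2907
N̂ = 67108459 / 2907 ≈ 23085.1 → 23085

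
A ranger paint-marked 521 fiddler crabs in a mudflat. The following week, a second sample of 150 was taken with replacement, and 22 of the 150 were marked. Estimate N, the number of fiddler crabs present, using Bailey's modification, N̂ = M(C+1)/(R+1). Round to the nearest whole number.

N̂ = 521·(150+1)/(22+1) = 521·151/23 = 78671/23 ≈ 3420.48 → 3420

N ≈ 3420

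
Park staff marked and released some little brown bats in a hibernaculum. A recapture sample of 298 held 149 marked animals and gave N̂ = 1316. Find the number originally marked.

From N = M·C/R: M = N·R / C = 1316·149 / 298 = 196084 / 298 = 658.

M = 658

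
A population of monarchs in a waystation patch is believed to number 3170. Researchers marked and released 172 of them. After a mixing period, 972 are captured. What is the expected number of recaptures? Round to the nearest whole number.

Expected recaptures E[R] = M·C / N.
E[R] = 172 × 972 / 3170 = 167184 / 3170 ≈ 52.7 → 53

expected recaptures ≈ 53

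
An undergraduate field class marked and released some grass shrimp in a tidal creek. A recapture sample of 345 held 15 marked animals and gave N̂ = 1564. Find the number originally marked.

M = 68

From N = M·C/R: M = N·R / C = 1564·15 / 345 = 23460 / 345 = 68.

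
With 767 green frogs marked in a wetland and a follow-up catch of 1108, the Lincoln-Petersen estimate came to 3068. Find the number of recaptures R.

From N = M·C/R: R = M·C / N = 767·1108 / 3068 = 849836 / 3068 = 277.

R = 277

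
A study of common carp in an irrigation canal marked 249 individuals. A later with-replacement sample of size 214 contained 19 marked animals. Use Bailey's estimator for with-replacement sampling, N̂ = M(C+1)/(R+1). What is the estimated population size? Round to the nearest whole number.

N̂ = 249·(214+1)/(19+1) = 249·215/20 = 53535/20 ≈ 2676.8 → 2677

N ≈ 2677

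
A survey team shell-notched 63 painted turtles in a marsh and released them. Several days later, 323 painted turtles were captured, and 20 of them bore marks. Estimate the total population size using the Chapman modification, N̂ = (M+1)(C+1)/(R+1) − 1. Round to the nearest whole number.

N ≈ 986

N̂ = (63+1)(323+1)/(20+1) − 1 = 64·324/21 − 1
= 20736/21 − 1 ≈ 987.4 − 1 ≈ 986.4 → 986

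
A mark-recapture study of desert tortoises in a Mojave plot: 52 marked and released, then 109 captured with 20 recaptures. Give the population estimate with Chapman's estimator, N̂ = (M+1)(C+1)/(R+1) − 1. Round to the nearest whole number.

N̂ = (52+1)(109+1)/(20+1) − 1 = 53·110/21 − 1
= 5830/21 − 1 ≈ 277.6 − 1 ≈ 276.6 → 277

N ≈ 277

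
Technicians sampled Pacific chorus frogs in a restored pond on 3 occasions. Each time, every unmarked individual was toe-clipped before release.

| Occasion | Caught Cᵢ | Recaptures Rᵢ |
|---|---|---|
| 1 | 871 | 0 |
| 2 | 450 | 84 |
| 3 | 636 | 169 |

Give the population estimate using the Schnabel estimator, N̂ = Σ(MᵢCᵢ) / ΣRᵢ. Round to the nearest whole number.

Marked at large before each occasion: Mᵢ = Σⱼ<ᵢ (Cⱼ − Rⱼ) → M1=0, M2=871, M3=1237
Σ MᵢCᵢ = 0·871 + 871·450 + 1237·636 = 0 + 391950 + 786732 = 1178682
Σ Rᵢ = 0 + 84 + 169 = 253
N̂ = 1178682 / 253 ≈ 4658.8 → 4659

N ≈ 4659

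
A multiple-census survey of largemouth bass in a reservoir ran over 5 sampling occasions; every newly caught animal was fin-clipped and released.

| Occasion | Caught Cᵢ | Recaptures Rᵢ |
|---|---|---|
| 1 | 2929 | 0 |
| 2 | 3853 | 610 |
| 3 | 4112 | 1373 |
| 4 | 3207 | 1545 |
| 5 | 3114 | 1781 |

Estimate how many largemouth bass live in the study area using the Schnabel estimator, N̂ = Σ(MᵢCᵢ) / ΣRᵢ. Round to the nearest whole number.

Marked at large before each occasion: Mᵢ = Σⱼ<ᵢ (Cⱼ − Rⱼ) → M1=0, M2=2929, M3=6172, M4=8911, M5=10573
Σ MᵢCᵢ = 0·2929 + 2929·3853 + 6172·4112 + 8911·3207 + 10573·3114 = 0 + 11285437 + 25379264 + 28577577 + 32924322 = 98166600
Σ Rᵢ = 0 + 610 + 1373 + 1545 + 1781 = 5309
N̂ = 98166600 / 5309 ≈ 18490.6 → 18491

N ≈ 18,491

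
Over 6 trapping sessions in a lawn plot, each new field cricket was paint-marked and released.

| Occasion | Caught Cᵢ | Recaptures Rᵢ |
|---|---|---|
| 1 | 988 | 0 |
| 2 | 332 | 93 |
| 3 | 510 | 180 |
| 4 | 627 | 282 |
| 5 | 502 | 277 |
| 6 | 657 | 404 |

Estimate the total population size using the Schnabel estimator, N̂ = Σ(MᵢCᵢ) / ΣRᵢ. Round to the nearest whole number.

Marked at large before each occasion: Mᵢ = Σⱼ<ᵢ (Cⱼ − Rⱼ) → M1=0, M2=988, M3=1227, M4=1557, M5=1902, M6=2127
Σ MᵢCᵢ = 0·988 + 988·332 + 1227·510 + 1557·627 + 1902·502 + 2127·657 = 0 + 328016 + 625770 + 976239 + 954804 + 1397439 = 4282268
Σ Rᵢ = 0 + 93 + 180 + 282 + 277 + 404 = 1236
N̂ = 4282268 / 1236 ≈ 3464.6 → 3465

N ≈ 3465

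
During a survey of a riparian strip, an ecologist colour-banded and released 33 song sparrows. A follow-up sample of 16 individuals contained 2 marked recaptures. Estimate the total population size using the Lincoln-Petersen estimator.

The marked fraction in the recapture sample should equal the marked fraction in the population: 2/16 = 33/N.
N = (33 × 16) / 2 = 528 / 2 = 264

N = 264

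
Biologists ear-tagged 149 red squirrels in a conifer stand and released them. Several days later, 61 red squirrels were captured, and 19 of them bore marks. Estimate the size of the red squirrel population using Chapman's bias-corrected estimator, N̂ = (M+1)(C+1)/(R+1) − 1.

N̂ = (149+1)(61+1)/(19+1) − 1 = 150·62/20 − 1
= 9300/20 − 1 = 465 − 1 = 464

N = 464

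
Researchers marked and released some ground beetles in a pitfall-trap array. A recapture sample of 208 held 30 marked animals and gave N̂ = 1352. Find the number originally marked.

M = 195

From N = M·C/R: M = N·R / C = 1352·30 / 208 = 40560 / 208 = 195.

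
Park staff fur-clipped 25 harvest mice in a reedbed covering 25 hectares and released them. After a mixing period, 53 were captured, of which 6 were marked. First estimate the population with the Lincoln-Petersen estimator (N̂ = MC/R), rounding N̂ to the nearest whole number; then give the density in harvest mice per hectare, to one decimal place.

N̂ = 25·53/6 = 1325/6 ≈ 220.8 → 221
Density = N̂ / area = 221 / 25 ≈ 8.84 → 8.8 per hectare

density ≈ 8.8 harvest mice per hectare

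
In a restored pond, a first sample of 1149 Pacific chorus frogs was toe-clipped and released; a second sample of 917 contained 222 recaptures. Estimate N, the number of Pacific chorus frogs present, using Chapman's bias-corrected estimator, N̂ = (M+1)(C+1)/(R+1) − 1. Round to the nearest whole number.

N̂ = (1149+1)(917+1)/(222+1) − 1 = 1150·918/223 − 1
= 1055700/223 − 1 ≈ 4734.1 − 1 ≈ 4733.1 → 4733

N ≈ 4733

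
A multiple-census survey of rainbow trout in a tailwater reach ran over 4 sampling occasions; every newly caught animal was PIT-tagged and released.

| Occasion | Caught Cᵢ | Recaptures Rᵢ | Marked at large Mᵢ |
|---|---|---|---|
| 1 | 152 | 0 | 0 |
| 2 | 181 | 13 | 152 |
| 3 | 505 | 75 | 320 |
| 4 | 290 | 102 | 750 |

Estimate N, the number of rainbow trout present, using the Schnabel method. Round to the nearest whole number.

Σ MᵢCᵢ = 0·152 + 152·181 + 320·505 + 750·290 = 0 + 27512 + 161600 + 217500 = 406612
Σ Rᵢ = 0 + 13 + 75 + 102 = 190
N̂ = 406612 / 190 ≈ 2140.1 → 2140

N ≈ 2140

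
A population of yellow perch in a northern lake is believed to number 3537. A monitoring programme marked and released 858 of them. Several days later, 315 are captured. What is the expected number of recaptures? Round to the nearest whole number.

Expected recaptures E[R] = M·C / N.
E[R] = 858 × 315 / 3537 = 270270 / 3537 ≈ 76.4 → 76

expected recaptures ≈ 76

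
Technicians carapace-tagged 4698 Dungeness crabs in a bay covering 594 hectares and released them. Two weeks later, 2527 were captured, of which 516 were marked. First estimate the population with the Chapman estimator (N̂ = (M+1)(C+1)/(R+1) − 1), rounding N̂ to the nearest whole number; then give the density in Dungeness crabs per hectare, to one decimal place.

density ≈ 38.7 Dungeness crabs per hectare

N̂ = 4699·2528/517 − 1 = 11879072/517 − 1 ≈ 22975.9 → 22976
Density = N̂ / area = 22976 / 594 ≈ 38.68 → 38.7 per hectare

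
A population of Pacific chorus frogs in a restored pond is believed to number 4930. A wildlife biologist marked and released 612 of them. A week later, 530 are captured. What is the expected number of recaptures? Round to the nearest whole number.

expected recaptures ≈ 66

Expected recaptures E[R] = M·C / N.
E[R] = 612 × 530 / 4930 = 324360 / 4930 ≈ 65.8 → 66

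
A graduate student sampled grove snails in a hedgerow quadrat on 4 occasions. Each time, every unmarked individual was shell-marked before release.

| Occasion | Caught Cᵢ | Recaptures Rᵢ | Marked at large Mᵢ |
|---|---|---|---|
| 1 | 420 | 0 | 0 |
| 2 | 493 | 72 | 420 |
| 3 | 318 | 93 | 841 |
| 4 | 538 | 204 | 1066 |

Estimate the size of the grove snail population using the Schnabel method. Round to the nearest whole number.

N ≈ 2840

Σ MᵢCᵢ = 0·420 + 420·493 + 841·318 + 1066·538 = 0 + 207060 + 267438 + 573508 = 1048006
Σ Rᵢ = 0 + 72 + 93 + 204 = 369
N̂ = 1048006 / 369 ≈ 2840.1 → 2840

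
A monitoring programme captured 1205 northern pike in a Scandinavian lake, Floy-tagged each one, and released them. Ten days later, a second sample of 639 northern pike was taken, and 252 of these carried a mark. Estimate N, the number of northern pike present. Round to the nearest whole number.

N = (1205 × 639) / 252 = 769995 / 252 ≈ 3055.5 → 3056

N ≈ 3056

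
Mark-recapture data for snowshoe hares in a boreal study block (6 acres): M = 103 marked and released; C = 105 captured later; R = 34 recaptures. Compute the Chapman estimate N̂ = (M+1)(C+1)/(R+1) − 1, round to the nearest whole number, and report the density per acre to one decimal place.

N̂ = 104·106/35 − 1 = 11024/35 − 1 ≈ 314.0 → 314
Density = N̂ / area = 314 / 6 ≈ 52.33 → 52.3 per acre

density ≈ 52.3 snowshoe hares per acre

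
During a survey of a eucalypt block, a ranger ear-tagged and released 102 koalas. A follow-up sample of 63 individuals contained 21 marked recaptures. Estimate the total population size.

The marked fraction in the recapture sample should equal the marked fraction in the population: 21/63 = 102/N.
N = (102 × 63) / 21 = 6426 / 21 = 306

N = 306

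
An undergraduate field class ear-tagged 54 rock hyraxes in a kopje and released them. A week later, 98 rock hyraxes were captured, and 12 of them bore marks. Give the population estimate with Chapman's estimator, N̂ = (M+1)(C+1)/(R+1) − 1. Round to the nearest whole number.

N ≈ 418

N̂ = (54+1)(98+1)/(12+1) − 1 = 55·99/13 − 1
= 5445/13 − 1 ≈ 418.8 − 1 ≈ 417.8 → 418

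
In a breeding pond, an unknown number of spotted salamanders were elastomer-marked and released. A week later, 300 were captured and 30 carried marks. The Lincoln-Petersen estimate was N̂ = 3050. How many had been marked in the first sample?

M = 305

From N = M·C/R: M = N·R / C = 3050·30 / 300 = 91500 / 300 = 305.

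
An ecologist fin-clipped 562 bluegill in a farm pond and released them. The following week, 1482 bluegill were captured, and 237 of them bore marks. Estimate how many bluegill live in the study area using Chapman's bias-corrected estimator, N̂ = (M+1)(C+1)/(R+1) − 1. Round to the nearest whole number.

N ≈ 3507

N̂ = (562+1)(1482+1)/(237+1) − 1 = 563·1483/238 − 1
= 834929/238 − 1 ≈ 3508.1 − 1 ≈ 3507.1 → 3507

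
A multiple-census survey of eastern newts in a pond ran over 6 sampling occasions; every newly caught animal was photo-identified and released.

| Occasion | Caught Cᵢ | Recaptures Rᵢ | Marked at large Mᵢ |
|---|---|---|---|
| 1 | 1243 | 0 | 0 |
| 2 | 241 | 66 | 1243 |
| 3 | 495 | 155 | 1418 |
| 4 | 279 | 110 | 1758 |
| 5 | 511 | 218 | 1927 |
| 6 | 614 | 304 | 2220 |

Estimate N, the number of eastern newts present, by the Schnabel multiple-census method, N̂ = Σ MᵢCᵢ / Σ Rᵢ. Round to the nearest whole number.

N ≈ 4501

Σ MᵢCᵢ = 0·1243 + 1243·241 + 1418·495 + 1758·279 + 1927·511 + 2220·614 = 0 + 299563 + 701910 + 490482 + 984697 + 1363080 = 3839732
Σ Rᵢ = 0 + 66 + 155 + 110 + 218 + 304 = 853
N̂ = 3839732 / 853 ≈ 4501.4 → 4501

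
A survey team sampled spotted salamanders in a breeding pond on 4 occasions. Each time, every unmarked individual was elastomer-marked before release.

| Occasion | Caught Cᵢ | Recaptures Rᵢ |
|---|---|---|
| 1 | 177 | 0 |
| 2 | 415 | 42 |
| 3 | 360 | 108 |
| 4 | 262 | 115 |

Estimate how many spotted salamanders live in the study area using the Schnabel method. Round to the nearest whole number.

N ≈ 1817

Marked at large before each occasion: Mᵢ = Σⱼ<ᵢ (Cⱼ − Rⱼ) → M1=0, M2=177, M3=550, M4=802
Σ MᵢCᵢ = 0·177 + 177·415 + 550·360 + 802·262 = 0 + 73455 + 198000 + 210124 = 481579
Σ Rᵢ = 0 + 42 + 108 + 115 = 265
N̂ = 481579 / 265 ≈ 1817.3 → 1817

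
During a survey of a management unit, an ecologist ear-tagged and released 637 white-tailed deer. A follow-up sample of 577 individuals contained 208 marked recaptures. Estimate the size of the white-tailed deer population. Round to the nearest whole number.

If marked individuals mix randomly, R/C ≈ M/N, giving N ≈ M·C/R.
N = (637 × 577) / 208 = 367549 / 208 ≈ 1767.1 → 1767

N ≈ 1767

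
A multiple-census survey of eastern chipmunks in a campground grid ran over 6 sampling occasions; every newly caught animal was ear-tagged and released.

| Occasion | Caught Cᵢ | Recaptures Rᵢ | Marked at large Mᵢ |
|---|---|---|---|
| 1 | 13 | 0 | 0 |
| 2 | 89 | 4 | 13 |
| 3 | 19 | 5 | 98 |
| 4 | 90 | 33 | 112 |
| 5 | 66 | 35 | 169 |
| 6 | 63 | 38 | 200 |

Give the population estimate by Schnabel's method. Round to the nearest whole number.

N ≈ 320

Σ MᵢCᵢ = 0·13 + 13·89 + 98·19 + 112·90 + 169·66 + 200·63 = 0 + 1157 + 1862 + 10080 + 11154 + 12600 = 36853
Σ Rᵢ = 0 + 4 + 5 + 33 + 35 + 38 = 115
N̂ = 36853 / 115 ≈ 320.46 → 320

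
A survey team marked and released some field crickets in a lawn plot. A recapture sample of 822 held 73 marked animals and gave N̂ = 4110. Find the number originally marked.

From N = M·C/R: M = N·R / C = 4110·73 / 822 = 300030 / 822 = 365.

M = 365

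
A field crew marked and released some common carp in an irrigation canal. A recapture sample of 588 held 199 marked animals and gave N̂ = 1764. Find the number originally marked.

From N = M·C/R: M = N·R / C = 1764·199 / 588 = 351036 / 588 = 597.

M = 597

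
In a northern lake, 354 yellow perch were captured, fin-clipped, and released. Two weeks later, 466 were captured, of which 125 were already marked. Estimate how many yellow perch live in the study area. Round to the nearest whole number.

N ≈ 1320

Lincoln-Petersen assumes M/N = R/C, so N = M·C / R.
N = (354 × 466) / 125 = 164964 / 125 ≈ 1319.7 → 1320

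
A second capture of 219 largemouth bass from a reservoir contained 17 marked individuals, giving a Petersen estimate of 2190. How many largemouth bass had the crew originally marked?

M = 170

From N = M·C/R: M = N·R / C = 2190·17 / 219 = 37230 / 219 = 170.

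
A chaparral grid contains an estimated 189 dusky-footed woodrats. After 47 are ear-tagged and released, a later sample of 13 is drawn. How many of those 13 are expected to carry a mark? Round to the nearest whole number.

expected recaptures ≈ 3

The marked fraction of the population is 47/189, so in a sample of 13 expect C·(M/N) marked.
E[R] = 47 × 13 / 189 = 611 / 189 ≈ 3.2 → 3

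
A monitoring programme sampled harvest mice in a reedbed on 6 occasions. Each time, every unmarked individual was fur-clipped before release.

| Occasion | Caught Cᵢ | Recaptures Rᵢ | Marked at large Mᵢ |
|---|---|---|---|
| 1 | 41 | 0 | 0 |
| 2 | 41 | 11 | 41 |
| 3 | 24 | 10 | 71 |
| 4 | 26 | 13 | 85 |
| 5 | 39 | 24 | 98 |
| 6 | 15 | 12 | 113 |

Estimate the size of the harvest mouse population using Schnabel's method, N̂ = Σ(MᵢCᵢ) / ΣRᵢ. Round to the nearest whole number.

N ≈ 159

Σ MᵢCᵢ = 0·41 + 41·41 + 71·24 + 85·26 + 98·39 + 113·15 = 0 + 1681 + 1704 + 2210 + 3822 + 1695 = 11112
Σ Rᵢ = 0 + 11 + 10 + 13 + 24 + 12 = 70
N̂ = 11112 / 70 ≈ 158.7 → 159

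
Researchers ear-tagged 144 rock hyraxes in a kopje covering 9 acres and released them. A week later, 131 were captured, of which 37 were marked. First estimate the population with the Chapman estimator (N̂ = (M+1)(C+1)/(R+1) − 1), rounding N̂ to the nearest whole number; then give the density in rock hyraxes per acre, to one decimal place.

N̂ = 145·132/38 − 1 = 19140/38 − 1 ≈ 502.7 → 503
Density = N̂ / area = 503 / 9 ≈ 55.89 → 55.9 per acre

density ≈ 55.9 rock hyraxes per acre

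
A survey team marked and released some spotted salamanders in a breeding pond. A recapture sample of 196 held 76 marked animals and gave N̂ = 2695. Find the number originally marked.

From N = M·C/R: M = N·R / C = 2695·76 / 196 = 204820 / 196 = 1045.

M = 1045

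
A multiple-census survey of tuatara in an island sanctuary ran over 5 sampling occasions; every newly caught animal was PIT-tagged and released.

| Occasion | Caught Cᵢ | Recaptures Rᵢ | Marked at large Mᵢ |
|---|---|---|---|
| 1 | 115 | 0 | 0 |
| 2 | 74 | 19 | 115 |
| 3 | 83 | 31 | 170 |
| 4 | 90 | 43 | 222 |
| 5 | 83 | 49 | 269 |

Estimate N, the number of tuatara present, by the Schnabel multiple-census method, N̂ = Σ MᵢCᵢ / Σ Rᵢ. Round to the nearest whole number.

N ≈ 457

Σ MᵢCᵢ = 0·115 + 115·74 + 170·83 + 222·90 + 269·83 = 0 + 8510 + 14110 + 19980 + 22327 = 64927
Σ Rᵢ = 0 + 19 + 31 + 43 + 49 = 142
N̂ = 64927 / 142 ≈ 457.2 → 457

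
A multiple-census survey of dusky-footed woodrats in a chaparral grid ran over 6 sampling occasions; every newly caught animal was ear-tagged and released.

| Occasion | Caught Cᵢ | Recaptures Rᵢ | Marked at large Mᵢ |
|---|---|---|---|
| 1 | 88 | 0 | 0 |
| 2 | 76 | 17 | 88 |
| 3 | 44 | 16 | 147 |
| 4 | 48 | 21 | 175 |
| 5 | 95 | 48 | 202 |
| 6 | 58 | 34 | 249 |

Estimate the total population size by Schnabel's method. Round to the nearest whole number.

Σ MᵢCᵢ = 0·88 + 88·76 + 147·44 + 175·48 + 202·95 + 249·58 = 0 + 6688 + 6468 + 8400 + 19190 + 14442 = 55188
Σ Rᵢ = 0 + 17 + 16 + 21 + 48 + 34 = 136
N̂ = 55188 / 136 ≈ 405.8 → 406

N ≈ 406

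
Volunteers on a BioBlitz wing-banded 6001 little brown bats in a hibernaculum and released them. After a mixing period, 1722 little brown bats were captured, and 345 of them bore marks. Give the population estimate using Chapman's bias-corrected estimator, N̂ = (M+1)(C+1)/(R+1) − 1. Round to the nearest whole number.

N ≈ 29,888

N̂ = (6001+1)(1722+1)/(345+1) − 1 = 6002·1723/346 − 1
= 10341446/346 − 1 ≈ 29888.6 − 1 ≈ 29887.6 → 29888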